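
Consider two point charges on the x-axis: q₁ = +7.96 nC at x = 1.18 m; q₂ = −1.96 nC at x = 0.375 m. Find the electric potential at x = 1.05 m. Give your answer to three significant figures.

The total potential is the scalar sum of each charge's contribution, V = Σ kqᵢ/rᵢ.
Distances from the field point to each charge: r₁ = 0.130 m, r₂ = 0.675 m.
V = k[(7.96×10⁻⁹)/(0.130) + (-1.96×10⁻⁹)/(0.675)] = 524 V.

524 V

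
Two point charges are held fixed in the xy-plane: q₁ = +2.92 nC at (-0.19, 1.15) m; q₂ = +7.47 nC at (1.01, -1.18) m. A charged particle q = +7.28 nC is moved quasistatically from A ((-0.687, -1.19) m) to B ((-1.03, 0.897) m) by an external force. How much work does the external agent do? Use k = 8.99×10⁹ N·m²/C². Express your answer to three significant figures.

For quasistatic motion the external work equals the change in potential energy: W_ext = qΔV = q(V_B − V_A).
At A: distances to the source charges are 2.39 m, 1.70 m; V_A = Σ kqᵢ/rᵢ = 50.5 V.
At B: distances to the source charges are 0.877 m, 2.91 m; V_B = Σ kqᵢ/rᵢ = 53.0 V.
ΔV = V_B − V_A = 2.44 V.
W_ext = qΔV = (7.28×10⁻⁹ C)(2.44 V) = 1.78×10⁻⁸ J.

1.78×10⁻⁸ J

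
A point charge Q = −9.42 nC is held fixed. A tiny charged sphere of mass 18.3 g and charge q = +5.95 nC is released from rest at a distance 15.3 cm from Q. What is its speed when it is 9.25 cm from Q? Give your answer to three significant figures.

0.0153 m/s

Only the electrostatic force acts, so mechanical energy is conserved: ½mv² = U₁ − U₂ = kQq(1/r₁ − 1/r₂).
U₁ − U₂ = (8.99×10⁹ N·m²/C²)(-9.42×10⁻⁹ C)(5.95×10⁻⁹ C)(1/0.153 − 1/0.0925) = 2.15×10⁻⁶ J.
v = √(2·2.15×10⁻⁶/0.0183) = 0.0153 m/s.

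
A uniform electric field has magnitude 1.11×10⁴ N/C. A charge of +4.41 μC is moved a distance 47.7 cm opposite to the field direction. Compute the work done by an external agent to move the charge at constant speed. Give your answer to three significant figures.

0.0233 J

The potential change for a displacement 47.7 cm opposite to the field direction is ΔV = +Ed = 5290 V.
W_ext = qΔV = 0.0233 J.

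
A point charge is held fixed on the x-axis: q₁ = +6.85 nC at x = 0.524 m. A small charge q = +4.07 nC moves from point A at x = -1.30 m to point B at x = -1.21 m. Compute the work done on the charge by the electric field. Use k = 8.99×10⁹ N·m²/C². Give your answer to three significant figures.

-7.13×10⁻⁹ J

The work done by the electric force is W_field = −ΔU = −q(V_B − V_A) = q(V_A − V_B).
At A: distance to the source charge is 1.82 m; V_A = kq₁/r = 33.8 V.
At B: distance to the source charge is 1.73 m; V_B = kq₁/r = 35.5 V.
ΔV = V_B − V_A = 1.75 V.
W_field = −qΔV = −(4.07×10⁻⁹ C)(1.75 V) = -7.13×10⁻⁹ J.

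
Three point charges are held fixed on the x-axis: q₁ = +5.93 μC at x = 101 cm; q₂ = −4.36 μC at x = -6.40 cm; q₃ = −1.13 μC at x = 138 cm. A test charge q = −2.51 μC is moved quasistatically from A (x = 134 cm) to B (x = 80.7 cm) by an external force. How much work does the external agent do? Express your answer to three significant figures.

-0.804 J

For quasistatic motion the external work equals the change in potential energy: W_ext = qΔV = q(V_B − V_A).
At A: distances to the source charges are 0.330 m, 1.40 m, 0.0400 m; V_A = Σ kqᵢ/rᵢ = -1.20×10⁵ V.
At B: distances to the source charges are 0.203 m, 0.871 m, 0.573 m; V_B = Σ kqᵢ/rᵢ = 2.00×10⁵ V.
ΔV = V_B − V_A = 3.20×10⁵ V.
W_ext = qΔV = (-2.51×10⁻⁶ C)(3.20×10⁵ V) = -0.804 J.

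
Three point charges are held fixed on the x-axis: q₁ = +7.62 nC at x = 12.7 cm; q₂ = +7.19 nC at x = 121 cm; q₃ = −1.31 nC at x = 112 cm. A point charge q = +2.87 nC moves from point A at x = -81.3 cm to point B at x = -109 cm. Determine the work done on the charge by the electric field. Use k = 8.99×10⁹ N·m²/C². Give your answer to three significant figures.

The work done by the electric force is W_field = −ΔU = −q(V_B − V_A) = q(V_A − V_B).
At A: distances to the source charges are 0.940 m, 2.02 m, 1.93 m; V_A = Σ kqᵢ/rᵢ = 98.7 V.
At B: distances to the source charges are 1.22 m, 2.30 m, 2.21 m; V_B = Σ kqᵢ/rᵢ = 79.1 V.
ΔV = V_B − V_A = -19.7 V.
W_field = −qΔV = −(2.87×10⁻⁹ C)(-19.7 V) = 5.65×10⁻⁸ J.

5.65×10⁻⁸ J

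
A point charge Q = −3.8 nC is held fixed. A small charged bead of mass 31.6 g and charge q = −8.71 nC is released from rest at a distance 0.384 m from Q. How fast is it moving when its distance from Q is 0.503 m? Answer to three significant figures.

Only the electrostatic force acts, so mechanical energy is conserved: ½mv² = U₁ − U₂ = kQq(1/r₁ − 1/r₂).
U₁ − U₂ = (8.99×10⁹ N·m²/C²)(-3.80×10⁻⁹ C)(-8.71×10⁻⁹ C)(1/0.384 − 1/0.503) = 1.83×10⁻⁷ J.
v = √(2·1.83×10⁻⁷/0.0316) = 3.41×10⁻³ m/s.

3.41×10⁻³ m/s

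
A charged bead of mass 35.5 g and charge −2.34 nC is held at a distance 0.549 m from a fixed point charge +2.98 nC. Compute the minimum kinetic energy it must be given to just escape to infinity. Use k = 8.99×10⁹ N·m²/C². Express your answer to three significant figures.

To just escape, total mechanical energy must reach zero at infinity: ½mv²_min + U = 0, so ½mv²_min = −U = |kQq|/r.
|U| = |kQq|/r = (8.99×10⁹ N·m²/C²)(2.98×10⁻⁹)(2.34×10⁻⁹)/(0.549) = 1.14×10⁻⁷ J.

1.14×10⁻⁷ J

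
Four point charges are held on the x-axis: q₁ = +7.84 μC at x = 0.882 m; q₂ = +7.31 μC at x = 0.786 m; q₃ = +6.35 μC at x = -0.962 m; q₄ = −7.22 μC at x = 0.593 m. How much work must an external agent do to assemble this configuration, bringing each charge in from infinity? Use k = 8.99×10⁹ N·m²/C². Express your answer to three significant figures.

1.36 J

The assembly work is the sum of pairwise potential energies, U = Σ_{i<j} kqᵢqⱼ/rᵢⱼ.
Pair separations: r₁₂ = 0.0960 m, r₁₃ = 1.84 m, r₁₄ = 0.289 m, r₂₃ = 1.75 m, r₂₄ = 0.193 m, r₃₄ = 1.55 m.
Summing all 6 pair terms gives U = 1.36 J.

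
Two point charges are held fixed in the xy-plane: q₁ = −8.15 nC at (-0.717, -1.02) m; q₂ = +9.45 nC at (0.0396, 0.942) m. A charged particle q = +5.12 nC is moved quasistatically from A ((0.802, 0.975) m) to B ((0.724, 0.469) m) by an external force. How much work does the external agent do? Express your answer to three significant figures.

-7.86×10⁻⁸ J

For quasistatic motion the external work equals the change in potential energy: W_ext = qΔV = q(V_B − V_A).
At A: distances to the source charges are 2.51 m, 0.763 m; V_A = Σ kqᵢ/rᵢ = 82.1 V.
At B: distances to the source charges are 2.07 m, 0.832 m; V_B = Σ kqᵢ/rᵢ = 66.8 V.
ΔV = V_B − V_A = -15.4 V.
W_ext = qΔV = (5.12×10⁻⁹ C)(-15.4 V) = -7.86×10⁻⁸ J.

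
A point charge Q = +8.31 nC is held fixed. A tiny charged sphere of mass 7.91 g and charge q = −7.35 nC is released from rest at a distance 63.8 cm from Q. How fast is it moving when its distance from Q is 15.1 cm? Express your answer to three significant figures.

Only the electrostatic force acts, so mechanical energy is conserved: ½mv² = U₁ − U₂ = kQq(1/r₁ − 1/r₂).
U₁ − U₂ = (8.99×10⁹ N·m²/C²)(8.31×10⁻⁹ C)(-7.35×10⁻⁹ C)(1/0.638 − 1/0.151) = 2.78×10⁻⁶ J.
v = √(2·2.78×10⁻⁶/7.91×10⁻³) = 0.0265 m/s.

0.0265 m/s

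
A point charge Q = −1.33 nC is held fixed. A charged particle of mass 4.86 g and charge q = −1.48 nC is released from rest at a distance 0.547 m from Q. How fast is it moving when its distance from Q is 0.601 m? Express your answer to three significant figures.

1.09×10⁻³ m/s

Only the electrostatic force acts, so mechanical energy is conserved: ½mv² = U₁ − U₂ = kQq(1/r₁ − 1/r₂).
U₁ − U₂ = (8.99×10⁹ N·m²/C²)(-1.33×10⁻⁹ C)(-1.48×10⁻⁹ C)(1/0.547 − 1/0.601) = 2.91×10⁻⁹ J.
v = √(2·2.91×10⁻⁹/4.86×10⁻³) = 1.09×10⁻³ m/s.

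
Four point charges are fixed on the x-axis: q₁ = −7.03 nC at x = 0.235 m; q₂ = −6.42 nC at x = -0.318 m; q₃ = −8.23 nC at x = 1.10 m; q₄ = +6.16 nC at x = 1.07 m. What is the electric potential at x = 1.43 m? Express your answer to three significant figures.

Electric potential is a scalar, so the contributions from each charge add algebraically: V = Σ kqᵢ/rᵢ.
Distances from the field point to each charge: r₁ = 1.19 m, r₂ = 1.75 m, r₃ = 0.330 m, r₄ = 0.360 m.
V = k[(-7.03×10⁻⁹)/(1.19) + (-6.42×10⁻⁹)/(1.75) + (-8.23×10⁻⁹)/(0.330) + (6.16×10⁻⁹)/(0.360)] = -156 V.

-156 V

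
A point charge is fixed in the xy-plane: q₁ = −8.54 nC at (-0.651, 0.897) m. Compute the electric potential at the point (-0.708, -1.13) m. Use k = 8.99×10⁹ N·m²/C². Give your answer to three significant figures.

The total potential is the scalar sum of each charge's contribution, V = Σ kqᵢ/rᵢ.
Distances from the field point to each charge: r₁ = 2.03 m.
V = k[(-8.54×10⁻⁹)/(2.03)] = -37.9 V.

-37.9 V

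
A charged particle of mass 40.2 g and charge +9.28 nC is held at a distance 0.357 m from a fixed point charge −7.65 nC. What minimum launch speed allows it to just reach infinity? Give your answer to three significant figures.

To just escape, total mechanical energy must reach zero at infinity: ½mv²_min + U = 0, so ½mv²_min = −U = |kQq|/r.
|U| = |kQq|/r = (8.99×10⁹ N·m²/C²)(7.65×10⁻⁹)(9.28×10⁻⁹)/(0.357) = 1.79×10⁻⁶ J.
v_min = √(2|U|/m) = √(2·1.79×10⁻⁶/0.0402) = 9.43×10⁻³ m/s.

9.43×10⁻³ m/s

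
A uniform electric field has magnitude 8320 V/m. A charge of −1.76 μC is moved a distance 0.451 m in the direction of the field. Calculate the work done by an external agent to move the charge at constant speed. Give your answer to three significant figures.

6.60×10⁻³ J

The potential change for a displacement 0.451 m in the direction of the field is ΔV = −Ed = -3750 V.
W_ext = qΔV = 6.60×10⁻³ J.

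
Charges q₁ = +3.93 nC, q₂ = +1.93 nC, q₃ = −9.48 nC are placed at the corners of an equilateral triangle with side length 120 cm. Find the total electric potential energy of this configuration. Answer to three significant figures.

-3.59×10⁻⁷ J

The assembly work is the sum of pairwise potential energies, U = Σ_{i<j} kqᵢqⱼ/rᵢⱼ.
All three pair separations equal the side length, 1.20 m.
U = (5.68×10⁻⁸) + (-2.79×10⁻⁷) + (-1.37×10⁻⁷) = -3.59×10⁻⁷ J.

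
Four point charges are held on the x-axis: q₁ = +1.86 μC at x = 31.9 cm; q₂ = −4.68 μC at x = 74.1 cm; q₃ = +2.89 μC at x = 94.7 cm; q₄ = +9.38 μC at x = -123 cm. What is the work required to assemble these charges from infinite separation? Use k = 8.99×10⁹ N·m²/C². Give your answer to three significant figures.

-0.686 J

The work to assemble the configuration equals its total potential energy, U = Σ kqᵢqⱼ/rᵢⱼ over all pairs.
Pair separations: r₁₂ = 0.422 m, r₁₃ = 0.628 m, r₁₄ = 1.55 m, r₂₃ = 0.206 m, r₂₄ = 1.97 m, r₃₄ = 2.18 m.
Summing all 6 pair terms gives U = -0.686 J.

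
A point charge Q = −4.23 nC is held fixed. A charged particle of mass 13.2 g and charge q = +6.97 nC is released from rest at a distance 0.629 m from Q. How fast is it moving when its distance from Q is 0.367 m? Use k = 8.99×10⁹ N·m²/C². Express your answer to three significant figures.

Only the electrostatic force acts, so mechanical energy is conserved: ½mv² = U₁ − U₂ = kQq(1/r₁ − 1/r₂).
U₁ − U₂ = (8.99×10⁹ N·m²/C²)(-4.23×10⁻⁹ C)(6.97×10⁻⁹ C)(1/0.629 − 1/0.367) = 3.01×10⁻⁷ J.
v = √(2·3.01×10⁻⁷/0.0132) = 6.75×10⁻³ m/s.

6.75×10⁻³ m/s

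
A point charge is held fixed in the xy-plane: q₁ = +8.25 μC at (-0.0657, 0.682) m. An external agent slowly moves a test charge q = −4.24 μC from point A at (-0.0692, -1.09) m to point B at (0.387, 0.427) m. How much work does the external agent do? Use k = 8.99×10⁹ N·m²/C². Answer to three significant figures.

For quasistatic motion the external work equals the change in potential energy: W_ext = qΔV = q(V_B − V_A).
At A: distance to the source charge is 1.77 m; V_A = kq₁/r = 4.19×10⁴ V.
At B: distance to the source charge is 0.520 m; V_B = kq₁/r = 1.43×10⁵ V.
ΔV = V_B − V_A = 1.01×10⁵ V.
W_ext = qΔV = (-4.24×10⁻⁶ C)(1.01×10⁵ V) = -0.428 J.

-0.428 J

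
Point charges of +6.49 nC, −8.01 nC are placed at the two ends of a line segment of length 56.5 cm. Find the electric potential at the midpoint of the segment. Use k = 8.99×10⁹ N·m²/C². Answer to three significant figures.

-48.4 V

Electric potential is a scalar, so the contributions from each charge add algebraically: V = Σ kqᵢ/rᵢ.
Each charge is 0.282 m from the midpoint.
V = k[(6.49×10⁻⁹)/(0.282) + (-8.01×10⁻⁹)/(0.282)] = -48.4 V.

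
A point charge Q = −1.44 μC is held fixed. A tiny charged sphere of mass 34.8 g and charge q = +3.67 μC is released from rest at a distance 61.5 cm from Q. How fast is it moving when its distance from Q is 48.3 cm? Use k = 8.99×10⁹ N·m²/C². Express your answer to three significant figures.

Only the electrostatic force acts, so mechanical energy is conserved: ½mv² = U₁ − U₂ = kQq(1/r₁ − 1/r₂).
U₁ − U₂ = (8.99×10⁹ N·m²/C²)(-1.44×10⁻⁶ C)(3.67×10⁻⁶ C)(1/0.615 − 1/0.483) = 0.0211 J.
v = √(2·0.0211/0.0348) = 1.10 m/s.

1.10 m/s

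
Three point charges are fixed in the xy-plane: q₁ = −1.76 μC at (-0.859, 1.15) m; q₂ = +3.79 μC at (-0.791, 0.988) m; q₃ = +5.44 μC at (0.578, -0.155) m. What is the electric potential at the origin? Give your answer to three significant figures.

9.76×10⁴ V

Electric potential is a scalar, so the contributions from each charge add algebraically: V = Σ kqᵢ/rᵢ.
Distances from the field point to each charge: r₁ = 1.44 m, r₂ = 1.27 m, r₃ = 0.598 m.
V = k[(-1.76×10⁻⁶)/(1.44) + (3.79×10⁻⁶)/(1.27) + (5.44×10⁻⁶)/(0.598)] = 9.76×10⁴ V.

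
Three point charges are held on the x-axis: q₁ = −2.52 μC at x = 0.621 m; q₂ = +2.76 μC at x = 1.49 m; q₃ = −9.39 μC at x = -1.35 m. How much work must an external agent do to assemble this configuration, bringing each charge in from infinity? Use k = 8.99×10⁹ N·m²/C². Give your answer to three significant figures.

The assembly work is the sum of pairwise potential energies, U = Σ_{i<j} kqᵢqⱼ/rᵢⱼ.
Pair separations: r₁₂ = 0.869 m, r₁₃ = 1.97 m, r₂₃ = 2.84 m.
U = (-0.0720) + (0.108) + (-0.0820) = -0.0461 J.

-0.0461 J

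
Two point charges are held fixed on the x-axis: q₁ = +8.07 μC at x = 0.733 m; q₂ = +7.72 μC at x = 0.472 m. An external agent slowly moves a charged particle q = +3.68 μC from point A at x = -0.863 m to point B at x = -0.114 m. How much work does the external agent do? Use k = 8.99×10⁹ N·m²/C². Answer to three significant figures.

0.392 J

For quasistatic motion the external work equals the change in potential energy: W_ext = qΔV = q(V_B − V_A).
At A: distances to the source charges are 1.60 m, 1.33 m; V_A = Σ kqᵢ/rᵢ = 9.74×10⁴ V.
At B: distances to the source charges are 0.847 m, 0.586 m; V_B = Σ kqᵢ/rᵢ = 2.04×10⁵ V.
ΔV = V_B − V_A = 1.07×10⁵ V.
W_ext = qΔV = (3.68×10⁻⁶ C)(1.07×10⁵ V) = 0.392 J.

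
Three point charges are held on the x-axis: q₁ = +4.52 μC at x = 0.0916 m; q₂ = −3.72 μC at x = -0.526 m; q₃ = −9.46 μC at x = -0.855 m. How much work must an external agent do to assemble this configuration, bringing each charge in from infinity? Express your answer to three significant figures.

The work to assemble the configuration equals its total potential energy, U = Σ kqᵢqⱼ/rᵢⱼ over all pairs.
Pair separations: r₁₂ = 0.618 m, r₁₃ = 0.947 m, r₂₃ = 0.329 m.
U = (-0.245) + (-0.406) + (0.962) = 0.311 J.

0.311 J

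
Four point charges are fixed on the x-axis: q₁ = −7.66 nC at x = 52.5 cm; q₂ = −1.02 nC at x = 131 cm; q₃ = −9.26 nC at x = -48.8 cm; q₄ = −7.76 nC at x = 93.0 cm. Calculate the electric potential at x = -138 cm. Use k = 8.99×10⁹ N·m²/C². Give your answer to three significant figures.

The total potential is the scalar sum of each charge's contribution, V = Σ kqᵢ/rᵢ.
Distances from the field point to each charge: r₁ = 1.90 m, r₂ = 2.69 m, r₃ = 0.892 m, r₄ = 2.31 m.
V = k[(-7.66×10⁻⁹)/(1.90) + (-1.02×10⁻⁹)/(2.69) + (-9.26×10⁻⁹)/(0.892) + (-7.76×10⁻⁹)/(2.31)] = -163 V.

-163 V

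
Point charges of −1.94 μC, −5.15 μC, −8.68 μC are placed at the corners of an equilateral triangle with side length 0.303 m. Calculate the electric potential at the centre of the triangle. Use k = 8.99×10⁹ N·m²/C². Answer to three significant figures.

-8.10×10⁵ V

Electric potential is a scalar, so the contributions from each charge add algebraically: V = Σ kqᵢ/rᵢ.
The distance from each vertex to the centroid is a/√3 = 0.175 m.
V = k[(-1.94×10⁻⁶)/(0.175) + (-5.15×10⁻⁶)/(0.175) + (-8.68×10⁻⁶)/(0.175)] = -8.10×10⁵ V.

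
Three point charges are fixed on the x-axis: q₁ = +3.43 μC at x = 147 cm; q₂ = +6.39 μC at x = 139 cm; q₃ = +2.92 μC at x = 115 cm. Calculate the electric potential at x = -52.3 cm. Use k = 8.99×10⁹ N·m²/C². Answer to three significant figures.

Electric potential is a scalar, so the contributions from each charge add algebraically: V = Σ kqᵢ/rᵢ.
Distances from the field point to each charge: r₁ = 1.99 m, r₂ = 1.91 m, r₃ = 1.67 m.
V = k[(3.43×10⁻⁶)/(1.99) + (6.39×10⁻⁶)/(1.91) + (2.92×10⁻⁶)/(1.67)] = 6.12×10⁴ V.

6.12×10⁴ V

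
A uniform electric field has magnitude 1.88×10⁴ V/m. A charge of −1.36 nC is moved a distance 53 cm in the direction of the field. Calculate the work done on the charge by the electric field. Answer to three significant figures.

-1.36×10⁻⁵ J

The potential change for a displacement 53 cm in the direction of the field is ΔV = −Ed = -9960 V.
W_field = −qΔV = -1.36×10⁻⁵ J.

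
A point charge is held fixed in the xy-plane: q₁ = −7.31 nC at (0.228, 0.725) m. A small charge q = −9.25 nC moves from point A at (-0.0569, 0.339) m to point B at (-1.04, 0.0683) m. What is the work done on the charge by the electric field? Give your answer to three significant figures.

The work done by the electric force is W_field = −ΔU = −q(V_B − V_A) = q(V_A − V_B).
At A: distance to the source charge is 0.480 m; V_A = kq₁/r = -137 V.
At B: distance to the source charge is 1.43 m; V_B = kq₁/r = -46.0 V.
ΔV = V_B − V_A = 91.0 V.
W_field = −qΔV = −(-9.25×10⁻⁹ C)(91.0 V) = 8.41×10⁻⁷ J.

8.41×10⁻⁷ J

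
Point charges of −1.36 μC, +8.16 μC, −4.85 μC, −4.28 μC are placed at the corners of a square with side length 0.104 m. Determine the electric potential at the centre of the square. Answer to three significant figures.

Electric potential is a scalar, so the contributions from each charge add algebraically: V = Σ kqᵢ/rᵢ.
The distance from each corner to the centre is a√2/2 = 0.0735 m.
V = k[(-1.36×10⁻⁶)/(0.0735) + (8.16×10⁻⁶)/(0.0735) + (-4.85×10⁻⁶)/(0.0735) + (-4.28×10⁻⁶)/(0.0735)] = -2.85×10⁵ V.

-2.85×10⁵ V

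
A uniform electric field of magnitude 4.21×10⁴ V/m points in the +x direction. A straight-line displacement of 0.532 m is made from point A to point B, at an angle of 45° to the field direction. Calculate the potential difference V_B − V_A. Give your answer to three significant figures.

Only the component of displacement along E changes the potential: ΔV = −E·d·cosθ.
ΔV = −(4.21×10⁴ V/m)(0.532 m)cos45° = -1.58×10⁴ V.

-1.58×10⁴ V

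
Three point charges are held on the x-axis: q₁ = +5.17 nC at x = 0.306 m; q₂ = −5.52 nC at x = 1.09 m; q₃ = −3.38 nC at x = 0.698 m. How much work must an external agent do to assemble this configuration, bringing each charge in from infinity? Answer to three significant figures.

The assembly work is the sum of pairwise potential energies, U = Σ_{i<j} kqᵢqⱼ/rᵢⱼ.
Pair separations: r₁₂ = 0.784 m, r₁₃ = 0.392 m, r₂₃ = 0.392 m.
U = (-3.27×10⁻⁷) + (-4.01×10⁻⁷) + (4.28×10⁻⁷) = -3.00×10⁻⁷ J.

-3.00×10⁻⁷ J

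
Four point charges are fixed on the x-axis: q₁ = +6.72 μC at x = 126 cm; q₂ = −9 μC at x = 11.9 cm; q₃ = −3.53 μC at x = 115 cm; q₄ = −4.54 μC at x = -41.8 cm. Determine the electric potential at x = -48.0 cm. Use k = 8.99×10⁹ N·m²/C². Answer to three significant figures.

Electric potential is a scalar, so the contributions from each charge add algebraically: V = Σ kqᵢ/rᵢ.
Distances from the field point to each charge: r₁ = 1.74 m, r₂ = 0.599 m, r₃ = 1.63 m, r₄ = 0.0620 m.
V = k[(6.72×10⁻⁶)/(1.74) + (-9.00×10⁻⁶)/(0.599) + (-3.53×10⁻⁶)/(1.63) + (-4.54×10⁻⁶)/(0.0620)] = -7.78×10⁵ V.

-7.78×10⁵ V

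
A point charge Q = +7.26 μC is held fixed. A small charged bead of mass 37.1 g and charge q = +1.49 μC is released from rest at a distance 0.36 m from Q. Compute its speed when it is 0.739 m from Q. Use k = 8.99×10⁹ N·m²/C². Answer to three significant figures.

2.73 m/s

Only the electrostatic force acts, so mechanical energy is conserved: ½mv² = U₁ − U₂ = kQq(1/r₁ − 1/r₂).
U₁ − U₂ = (8.99×10⁹ N·m²/C²)(7.26×10⁻⁶ C)(1.49×10⁻⁶ C)(1/0.360 − 1/0.739) = 0.139 J.
v = √(2·0.139/0.0371) = 2.73 m/s.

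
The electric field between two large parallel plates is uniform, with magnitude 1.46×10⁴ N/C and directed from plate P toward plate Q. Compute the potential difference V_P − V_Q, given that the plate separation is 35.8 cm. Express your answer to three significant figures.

5230 V

In a uniform field, potential decreases in the direction of E: ΔV = −E·d for a displacement d parallel to E.
Going from Q to P is a displacement of 35.8 cm opposite to the field, so V_P − V_Q = +Ed = 5230 V.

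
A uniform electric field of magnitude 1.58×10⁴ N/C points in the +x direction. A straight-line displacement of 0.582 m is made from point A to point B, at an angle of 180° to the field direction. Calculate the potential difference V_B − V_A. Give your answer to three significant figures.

Only the component of displacement along E changes the potential: ΔV = −E·d·cosθ.
ΔV = −(1.58×10⁴ V/m)(0.582 m)cos180° = 9200 V.

9200 V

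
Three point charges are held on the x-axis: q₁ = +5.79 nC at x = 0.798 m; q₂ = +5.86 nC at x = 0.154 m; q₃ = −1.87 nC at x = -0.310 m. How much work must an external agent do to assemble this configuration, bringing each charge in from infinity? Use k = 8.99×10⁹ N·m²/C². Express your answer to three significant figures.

The assembly work is the sum of pairwise potential energies, U = Σ_{i<j} kqᵢqⱼ/rᵢⱼ.
Pair separations: r₁₂ = 0.644 m, r₁₃ = 1.11 m, r₂₃ = 0.464 m.
U = (4.74×10⁻⁷) + (-8.78×10⁻⁸) + (-2.12×10⁻⁷) = 1.73×10⁻⁷ J.

1.73×10⁻⁷ J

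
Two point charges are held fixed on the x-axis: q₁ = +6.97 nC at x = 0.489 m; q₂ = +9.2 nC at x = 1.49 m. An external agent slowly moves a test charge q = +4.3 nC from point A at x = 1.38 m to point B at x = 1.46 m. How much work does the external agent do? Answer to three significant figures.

8.60×10⁻⁶ J

For quasistatic motion the external work equals the change in potential energy: W_ext = qΔV = q(V_B − V_A).
At A: distances to the source charges are 0.891 m, 0.110 m; V_A = Σ kqᵢ/rᵢ = 822 V.
At B: distances to the source charges are 0.971 m, 0.0300 m; V_B = Σ kqᵢ/rᵢ = 2820 V.
ΔV = V_B − V_A = 2000 V.
W_ext = qΔV = (4.30×10⁻⁹ C)(2000 V) = 8.60×10⁻⁶ J.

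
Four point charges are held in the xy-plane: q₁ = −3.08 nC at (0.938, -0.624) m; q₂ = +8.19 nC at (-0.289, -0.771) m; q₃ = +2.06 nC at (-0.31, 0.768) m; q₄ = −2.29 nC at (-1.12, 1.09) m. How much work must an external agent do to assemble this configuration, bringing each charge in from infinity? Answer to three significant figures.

-2.23×10⁻⁷ J

The assembly work is the sum of pairwise potential energies, U = Σ_{i<j} kqᵢqⱼ/rᵢⱼ.
Pair separations: r₁₂ = 1.24 m, r₁₃ = 1.87 m, r₁₄ = 2.68 m, r₂₃ = 1.54 m, r₂₄ = 2.04 m, r₃₄ = 0.872 m.
Summing all 6 pair terms gives U = -2.23×10⁻⁷ J.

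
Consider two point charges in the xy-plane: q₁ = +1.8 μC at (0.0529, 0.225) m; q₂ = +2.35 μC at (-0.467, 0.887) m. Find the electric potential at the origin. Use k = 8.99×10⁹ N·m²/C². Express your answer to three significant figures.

9.11×10⁴ V

The total potential is the scalar sum of each charge's contribution, V = Σ kqᵢ/rᵢ.
Distances from the field point to each charge: r₁ = 0.231 m, r₂ = 1.00 m.
V = k[(1.80×10⁻⁶)/(0.231) + (2.35×10⁻⁶)/(1.00)] = 9.11×10⁴ V.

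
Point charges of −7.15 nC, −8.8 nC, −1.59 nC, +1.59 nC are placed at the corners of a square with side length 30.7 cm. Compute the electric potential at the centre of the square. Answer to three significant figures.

-661 V

The total potential is the scalar sum of each charge's contribution, V = Σ kqᵢ/rᵢ.
The distance from each corner to the centre is a√2/2 = 0.217 m.
V = k[(-7.15×10⁻⁹)/(0.217) + (-8.80×10⁻⁹)/(0.217) + (-1.59×10⁻⁹)/(0.217) + (1.59×10⁻⁹)/(0.217)] = -661 V.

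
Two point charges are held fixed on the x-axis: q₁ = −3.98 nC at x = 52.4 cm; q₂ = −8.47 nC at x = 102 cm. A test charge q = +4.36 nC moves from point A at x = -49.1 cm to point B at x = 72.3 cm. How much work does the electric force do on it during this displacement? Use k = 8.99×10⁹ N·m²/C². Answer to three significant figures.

1.53×10⁻⁶ J

The work done by the electric force is W_field = −ΔU = −q(V_B − V_A) = q(V_A − V_B).
At A: distances to the source charges are 1.02 m, 1.51 m; V_A = Σ kqᵢ/rᵢ = -85.6 V.
At B: distances to the source charges are 0.199 m, 0.297 m; V_B = Σ kqᵢ/rᵢ = -436 V.
ΔV = V_B − V_A = -351 V.
W_field = −qΔV = −(4.36×10⁻⁹ C)(-351 V) = 1.53×10⁻⁶ J.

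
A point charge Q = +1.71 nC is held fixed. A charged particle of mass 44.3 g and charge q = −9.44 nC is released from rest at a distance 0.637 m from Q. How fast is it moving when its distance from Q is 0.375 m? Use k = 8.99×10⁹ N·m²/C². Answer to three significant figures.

2.68×10⁻³ m/s

Only the electrostatic force acts, so mechanical energy is conserved: ½mv² = U₁ − U₂ = kQq(1/r₁ − 1/r₂).
U₁ − U₂ = (8.99×10⁹ N·m²/C²)(1.71×10⁻⁹ C)(-9.44×10⁻⁹ C)(1/0.637 − 1/0.375) = 1.59×10⁻⁷ J.
v = √(2·1.59×10⁻⁷/0.0443) = 2.68×10⁻³ m/s.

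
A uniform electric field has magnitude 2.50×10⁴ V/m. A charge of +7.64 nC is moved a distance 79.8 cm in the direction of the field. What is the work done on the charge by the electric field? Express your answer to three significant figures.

The potential change for a displacement 79.8 cm in the direction of the field is ΔV = −Ed = -2.00×10⁴ V.
W_field = −qΔV = 1.52×10⁻⁴ J.

1.52×10⁻⁴ J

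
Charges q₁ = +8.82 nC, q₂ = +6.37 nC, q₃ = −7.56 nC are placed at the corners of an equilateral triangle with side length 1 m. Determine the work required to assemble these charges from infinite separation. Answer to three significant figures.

The assembly work is the sum of pairwise potential energies, U = Σ_{i<j} kqᵢqⱼ/rᵢⱼ.
All three pair separations equal the side length, 1.00 m.
U = (5.05×10⁻⁷) + (-5.99×10⁻⁷) + (-4.33×10⁻⁷) = -5.27×10⁻⁷ J.

-5.27×10⁻⁷ J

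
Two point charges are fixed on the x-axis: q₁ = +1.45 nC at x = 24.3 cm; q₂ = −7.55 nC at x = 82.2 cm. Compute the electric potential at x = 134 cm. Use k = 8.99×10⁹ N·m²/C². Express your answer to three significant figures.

-119 V

The total potential is the scalar sum of each charge's contribution, V = Σ kqᵢ/rᵢ.
Distances from the field point to each charge: r₁ = 1.10 m, r₂ = 0.518 m.
V = k[(1.45×10⁻⁹)/(1.10) + (-7.55×10⁻⁹)/(0.518)] = -119 V.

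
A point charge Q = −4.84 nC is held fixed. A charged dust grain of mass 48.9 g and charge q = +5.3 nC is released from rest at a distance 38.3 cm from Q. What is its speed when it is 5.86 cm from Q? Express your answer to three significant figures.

0.0117 m/s

Only the electrostatic force acts, so mechanical energy is conserved: ½mv² = U₁ − U₂ = kQq(1/r₁ − 1/r₂).
U₁ − U₂ = (8.99×10⁹ N·m²/C²)(-4.84×10⁻⁹ C)(5.30×10⁻⁹ C)(1/0.383 − 1/0.0586) = 3.33×10⁻⁶ J.
v = √(2·3.33×10⁻⁶/0.0489) = 0.0117 m/s.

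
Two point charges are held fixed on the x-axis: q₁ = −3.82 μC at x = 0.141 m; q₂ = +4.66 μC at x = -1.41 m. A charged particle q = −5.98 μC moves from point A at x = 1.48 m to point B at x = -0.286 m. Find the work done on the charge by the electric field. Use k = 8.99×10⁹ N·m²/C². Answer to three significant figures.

-0.191 J

The work done by the electric force is W_field = −ΔU = −q(V_B − V_A) = q(V_A − V_B).
At A: distances to the source charges are 1.34 m, 2.89 m; V_A = Σ kqᵢ/rᵢ = -1.12×10⁴ V.
At B: distances to the source charges are 0.427 m, 1.12 m; V_B = Σ kqᵢ/rᵢ = -4.32×10⁴ V.
ΔV = V_B − V_A = -3.20×10⁴ V.
W_field = −qΔV = −(-5.98×10⁻⁶ C)(-3.20×10⁴ V) = -0.191 J.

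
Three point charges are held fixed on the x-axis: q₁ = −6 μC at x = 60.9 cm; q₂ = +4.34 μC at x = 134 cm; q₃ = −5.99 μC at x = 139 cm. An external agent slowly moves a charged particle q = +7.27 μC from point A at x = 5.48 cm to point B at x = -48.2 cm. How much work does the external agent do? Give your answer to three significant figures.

0.367 J

For quasistatic motion the external work equals the change in potential energy: W_ext = qΔV = q(V_B − V_A).
At A: distances to the source charges are 0.554 m, 1.29 m, 1.34 m; V_A = Σ kqᵢ/rᵢ = -1.07×10⁵ V.
At B: distances to the source charges are 1.09 m, 1.82 m, 1.87 m; V_B = Σ kqᵢ/rᵢ = -5.68×10⁴ V.
ΔV = V_B − V_A = 5.05×10⁴ V.
W_ext = qΔV = (7.27×10⁻⁶ C)(5.05×10⁴ V) = 0.367 J.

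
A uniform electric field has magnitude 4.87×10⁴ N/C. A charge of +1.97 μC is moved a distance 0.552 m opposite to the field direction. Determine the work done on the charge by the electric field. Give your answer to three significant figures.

The potential change for a displacement 0.552 m opposite to the field direction is ΔV = +Ed = 2.69×10⁴ V.
W_field = −qΔV = -0.0530 J.

-0.0530 J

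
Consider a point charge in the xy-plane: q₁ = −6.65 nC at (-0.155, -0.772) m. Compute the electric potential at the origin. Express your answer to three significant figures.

The total potential is the scalar sum of each charge's contribution, V = Σ kqᵢ/rᵢ.
Distances from the field point to each charge: r₁ = 0.787 m.
V = k[(-6.65×10⁻⁹)/(0.787)] = -75.9 V.

-75.9 V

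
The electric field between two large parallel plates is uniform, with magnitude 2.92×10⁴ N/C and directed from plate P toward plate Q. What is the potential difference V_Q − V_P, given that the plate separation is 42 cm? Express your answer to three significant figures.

In a uniform field, potential decreases in the direction of E: ΔV = −E·d for a displacement d parallel to E.
Going from P to Q is a displacement of 42 cm along the field, so V_Q − V_P = −Ed = -1.23×10⁴ V.

-1.23×10⁴ V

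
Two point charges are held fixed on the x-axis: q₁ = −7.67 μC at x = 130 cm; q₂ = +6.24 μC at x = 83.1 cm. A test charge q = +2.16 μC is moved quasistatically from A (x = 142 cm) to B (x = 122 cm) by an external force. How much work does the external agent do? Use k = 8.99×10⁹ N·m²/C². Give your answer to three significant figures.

-0.515 J

For quasistatic motion the external work equals the change in potential energy: W_ext = qΔV = q(V_B − V_A).
At A: distances to the source charges are 0.120 m, 0.589 m; V_A = Σ kqᵢ/rᵢ = -4.79×10⁵ V.
At B: distances to the source charges are 0.0800 m, 0.389 m; V_B = Σ kqᵢ/rᵢ = -7.18×10⁵ V.
ΔV = V_B − V_A = -2.38×10⁵ V.
W_ext = qΔV = (2.16×10⁻⁶ C)(-2.38×10⁵ V) = -0.515 J.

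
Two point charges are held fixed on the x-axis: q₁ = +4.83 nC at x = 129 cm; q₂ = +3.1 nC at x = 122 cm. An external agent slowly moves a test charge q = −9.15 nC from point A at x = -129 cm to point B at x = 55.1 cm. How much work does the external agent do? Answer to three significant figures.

For quasistatic motion the external work equals the change in potential energy: W_ext = qΔV = q(V_B − V_A).
At A: distances to the source charges are 2.58 m, 2.51 m; V_A = Σ kqᵢ/rᵢ = 27.9 V.
At B: distances to the source charges are 0.739 m, 0.669 m; V_B = Σ kqᵢ/rᵢ = 100 V.
ΔV = V_B − V_A = 72.5 V.
W_ext = qΔV = (-9.15×10⁻⁹ C)(72.5 V) = -6.63×10⁻⁷ J.

-6.63×10⁻⁷ J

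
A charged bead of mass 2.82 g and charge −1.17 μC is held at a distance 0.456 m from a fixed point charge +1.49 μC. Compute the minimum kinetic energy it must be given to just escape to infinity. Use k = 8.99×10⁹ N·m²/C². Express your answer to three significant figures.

0.0344 J

To just escape, total mechanical energy must reach zero at infinity: ½mv²_min + U = 0, so ½mv²_min = −U = |kQq|/r.
|U| = |kQq|/r = (8.99×10⁹ N·m²/C²)(1.49×10⁻⁶)(1.17×10⁻⁶)/(0.456) = 0.0344 J.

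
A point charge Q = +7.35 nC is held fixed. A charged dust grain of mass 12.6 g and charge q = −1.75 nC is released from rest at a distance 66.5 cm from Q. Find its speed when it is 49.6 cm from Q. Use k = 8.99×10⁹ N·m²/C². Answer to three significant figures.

3.07×10⁻³ m/s

Only the electrostatic force acts, so mechanical energy is conserved: ½mv² = U₁ − U₂ = kQq(1/r₁ − 1/r₂).
U₁ − U₂ = (8.99×10⁹ N·m²/C²)(7.35×10⁻⁹ C)(-1.75×10⁻⁹ C)(1/0.665 − 1/0.496) = 5.92×10⁻⁸ J.
v = √(2·5.92×10⁻⁸/0.0126) = 3.07×10⁻³ m/s.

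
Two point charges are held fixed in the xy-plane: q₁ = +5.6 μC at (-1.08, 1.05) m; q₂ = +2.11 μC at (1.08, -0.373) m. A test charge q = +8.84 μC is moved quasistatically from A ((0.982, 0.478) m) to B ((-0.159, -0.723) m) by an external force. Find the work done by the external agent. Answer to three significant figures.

-0.0507 J

For quasistatic motion the external work equals the change in potential energy: W_ext = qΔV = q(V_B − V_A).
At A: distances to the source charges are 2.14 m, 0.857 m; V_A = Σ kqᵢ/rᵢ = 4.57×10⁴ V.
At B: distances to the source charges are 2.00 m, 1.29 m; V_B = Σ kqᵢ/rᵢ = 3.99×10⁴ V.
ΔV = V_B − V_A = -5740 V.
W_ext = qΔV = (8.84×10⁻⁶ C)(-5740 V) = -0.0507 J.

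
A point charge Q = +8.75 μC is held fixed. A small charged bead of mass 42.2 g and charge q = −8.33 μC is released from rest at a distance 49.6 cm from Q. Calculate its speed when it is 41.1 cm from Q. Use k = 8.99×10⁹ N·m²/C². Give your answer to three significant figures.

3.60 m/s

Only the electrostatic force acts, so mechanical energy is conserved: ½mv² = U₁ − U₂ = kQq(1/r₁ − 1/r₂).
U₁ − U₂ = (8.99×10⁹ N·m²/C²)(8.75×10⁻⁶ C)(-8.33×10⁻⁶ C)(1/0.496 − 1/0.411) = 0.273 J.
v = √(2·0.273/0.0422) = 3.60 m/s.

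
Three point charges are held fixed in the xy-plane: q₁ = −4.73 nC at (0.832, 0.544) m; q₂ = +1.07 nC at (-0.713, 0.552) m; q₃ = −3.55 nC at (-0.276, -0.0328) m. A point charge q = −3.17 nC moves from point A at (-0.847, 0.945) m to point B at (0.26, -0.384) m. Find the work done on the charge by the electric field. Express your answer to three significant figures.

The work done by the electric force is W_field = −ΔU = −q(V_B − V_A) = q(V_A − V_B).
At A: distances to the source charges are 1.73 m, 0.415 m, 1.13 m; V_A = Σ kqᵢ/rᵢ = -29.7 V.
At B: distances to the source charges are 1.09 m, 1.35 m, 0.641 m; V_B = Σ kqᵢ/rᵢ = -81.7 V.
ΔV = V_B − V_A = -52.0 V.
W_field = −qΔV = −(-3.17×10⁻⁹ C)(-52.0 V) = -1.65×10⁻⁷ J.

-1.65×10⁻⁷ J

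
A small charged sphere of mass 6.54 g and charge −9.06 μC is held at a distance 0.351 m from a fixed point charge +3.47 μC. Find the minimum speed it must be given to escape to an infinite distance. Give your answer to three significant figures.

15.7 m/s

To just escape, total mechanical energy must reach zero at infinity: ½mv²_min + U = 0, so ½mv²_min = −U = |kQq|/r.
|U| = |kQq|/r = (8.99×10⁹ N·m²/C²)(3.47×10⁻⁶)(9.06×10⁻⁶)/(0.351) = 0.805 J.
v_min = √(2|U|/m) = √(2·0.805/6.54×10⁻³) = 15.7 m/s.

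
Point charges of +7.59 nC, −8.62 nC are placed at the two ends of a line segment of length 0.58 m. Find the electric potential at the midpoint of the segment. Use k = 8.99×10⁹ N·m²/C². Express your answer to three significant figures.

-31.9 V

Electric potential is a scalar, so the contributions from each charge add algebraically: V = Σ kqᵢ/rᵢ.
Each charge is 0.290 m from the midpoint.
V = k[(7.59×10⁻⁹)/(0.290) + (-8.62×10⁻⁹)/(0.290)] = -31.9 V.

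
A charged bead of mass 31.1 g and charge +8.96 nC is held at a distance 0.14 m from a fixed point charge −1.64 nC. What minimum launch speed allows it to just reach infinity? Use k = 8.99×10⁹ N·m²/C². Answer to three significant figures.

To just escape, total mechanical energy must reach zero at infinity: ½mv²_min + U = 0, so ½mv²_min = −U = |kQq|/r.
|U| = |kQq|/r = (8.99×10⁹ N·m²/C²)(1.64×10⁻⁹)(8.96×10⁻⁹)/(0.140) = 9.44×10⁻⁷ J.
v_min = √(2|U|/m) = √(2·9.44×10⁻⁷/0.0311) = 7.79×10⁻³ m/s.

7.79×10⁻³ m/s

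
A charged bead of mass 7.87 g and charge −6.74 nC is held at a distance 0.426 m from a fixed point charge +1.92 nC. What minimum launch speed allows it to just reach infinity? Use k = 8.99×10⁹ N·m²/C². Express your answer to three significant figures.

8.33×10⁻³ m/s

To just escape, total mechanical energy must reach zero at infinity: ½mv²_min + U = 0, so ½mv²_min = −U = |kQq|/r.
|U| = |kQq|/r = (8.99×10⁹ N·m²/C²)(1.92×10⁻⁹)(6.74×10⁻⁹)/(0.426) = 2.73×10⁻⁷ J.
v_min = √(2|U|/m) = √(2·2.73×10⁻⁷/7.87×10⁻³) = 8.33×10⁻³ m/s.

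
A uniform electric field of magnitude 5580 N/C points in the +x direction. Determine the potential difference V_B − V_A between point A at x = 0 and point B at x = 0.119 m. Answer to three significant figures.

-664 V

In a uniform field, potential decreases in the direction of E: V_B − V_A = −E·Δx.
V_B − V_A = −(5580 V/m)(0.119 m) = -664 V.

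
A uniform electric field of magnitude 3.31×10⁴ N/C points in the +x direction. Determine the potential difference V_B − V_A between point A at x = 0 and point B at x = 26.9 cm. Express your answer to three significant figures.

-8900 V

In a uniform field, potential decreases in the direction of E: V_B − V_A = −E·Δx.
V_B − V_A = −(3.31×10⁴ V/m)(0.269 m) = -8900 V.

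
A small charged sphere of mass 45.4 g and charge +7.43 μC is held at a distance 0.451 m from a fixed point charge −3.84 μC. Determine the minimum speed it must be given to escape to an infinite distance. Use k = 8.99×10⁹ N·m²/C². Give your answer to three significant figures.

To just escape, total mechanical energy must reach zero at infinity: ½mv²_min + U = 0, so ½mv²_min = −U = |kQq|/r.
|U| = |kQq|/r = (8.99×10⁹ N·m²/C²)(3.84×10⁻⁶)(7.43×10⁻⁶)/(0.451) = 0.569 J.
v_min = √(2|U|/m) = √(2·0.569/0.0454) = 5.01 m/s.

5.01 m/s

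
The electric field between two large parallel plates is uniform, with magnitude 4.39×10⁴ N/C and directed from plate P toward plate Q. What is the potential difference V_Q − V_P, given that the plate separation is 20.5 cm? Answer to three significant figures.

-9000 V

In a uniform field, potential decreases in the direction of E: ΔV = −E·d for a displacement d parallel to E.
Going from P to Q is a displacement of 20.5 cm along the field, so V_Q − V_P = −Ed = -9000 V.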